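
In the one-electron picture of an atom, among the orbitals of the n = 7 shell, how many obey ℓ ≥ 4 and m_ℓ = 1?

3

With n = 7 the allowed ℓ are 0, 1, …, 6.
The (ℓ, m_ℓ) pairs meeting ℓ ≥ 4 and m_ℓ = 1 give: ℓ=4 → 1; ℓ=5 → 1; ℓ=6 → 1.
Total orbitals: 1 + 1 + 1 = 3.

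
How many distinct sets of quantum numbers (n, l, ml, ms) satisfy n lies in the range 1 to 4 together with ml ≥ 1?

Work shell by shell — for each n, count the (l, ml) pairs that satisfy ml ≥ 1:
n=2 → 1; n=3 → 3; n=4 → 6.
Orbitals: 1 + 3 + 6 = 10. Including both spin states (ms = ±1/2) gives 2 × 10 = 20 states.

20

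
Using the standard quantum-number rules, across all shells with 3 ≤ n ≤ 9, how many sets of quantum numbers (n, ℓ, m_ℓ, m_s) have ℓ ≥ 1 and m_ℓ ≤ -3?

112

For each n in the range, tally the orbitals obeying ℓ ≥ 1 and m_ℓ ≤ -3:
n=4 → 1; n=5 → 3; n=6 → 6; n=7 → 10; n=8 → 15; n=9 → 21.
Orbitals: 1 + 3 + 6 + 10 + 15 + 21 = 56. Including both spin states (m_s = ±1/2) gives 2 × 56 = 112 states.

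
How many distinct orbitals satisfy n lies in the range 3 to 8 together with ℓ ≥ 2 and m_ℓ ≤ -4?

20

Go shell by shell, enumerating (ℓ, m_ℓ) with ℓ ≥ 2 and m_ℓ ≤ -4:
n=5 → 1; n=6 → 3; n=7 → 6; n=8 → 10.
Total orbitals: 1 + 3 + 6 + 10 = 20.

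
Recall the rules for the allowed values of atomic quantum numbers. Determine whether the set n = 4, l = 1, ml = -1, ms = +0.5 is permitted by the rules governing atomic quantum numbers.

n = 4 is a positive integer. l = 1 satisfies 0 ≤ l ≤ n−1 = 3. ml = -1 lies in the range −l … +l (here −1 … 1). ms = +1/2 is one of ±1/2.
All four constraints are satisfied.

Valid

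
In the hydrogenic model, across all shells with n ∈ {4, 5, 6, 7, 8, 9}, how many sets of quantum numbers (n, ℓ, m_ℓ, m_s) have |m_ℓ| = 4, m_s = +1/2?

30

Go shell by shell, enumerating (ℓ, m_ℓ) with |m_ℓ| = 4:
n=5 → 2; n=6 → 4; n=7 → 6; n=8 → 8; n=9 → 10.
Orbitals: 2 + 4 + 6 + 8 + 10 = 30. With m_s fixed to +1/2 there is one state per orbital, so 30 states.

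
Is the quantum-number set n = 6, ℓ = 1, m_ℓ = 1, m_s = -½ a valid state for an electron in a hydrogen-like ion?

Valid

n = 6 is a positive integer. ℓ = 1 satisfies 0 ≤ ℓ ≤ n−1 = 5. m_ℓ = 1 lies in the range −ℓ … +ℓ (here −1 … 1). m_s = -1/2 is one of ±1/2.
All four constraints are satisfied.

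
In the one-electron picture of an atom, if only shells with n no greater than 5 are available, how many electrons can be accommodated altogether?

110

Total orbitals = 1² + 2² + 3² + 4² + 5² = 55. Doubling for spin gives 110 electrons.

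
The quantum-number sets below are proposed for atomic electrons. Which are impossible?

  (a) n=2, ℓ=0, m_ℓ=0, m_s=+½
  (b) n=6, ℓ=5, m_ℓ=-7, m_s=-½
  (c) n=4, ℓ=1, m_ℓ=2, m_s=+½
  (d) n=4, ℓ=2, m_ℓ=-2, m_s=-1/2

(b) has |m_ℓ| = 7 > ℓ = 5, violating −ℓ ≤ m_ℓ ≤ ℓ.
(c) has |m_ℓ| = 2 > ℓ = 1, violating −ℓ ≤ m_ℓ ≤ ℓ.
The remaining sets (a), (d) satisfy all four rules.

(b) and (c)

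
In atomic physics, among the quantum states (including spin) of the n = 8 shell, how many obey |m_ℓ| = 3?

20

With n = 8 the allowed ℓ are 0, 1, …, 7.
Per ℓ-value: ℓ=3 → 2; ℓ=4 → 2; ℓ=5 → 2; ℓ=6 → 2; ℓ=7 → 2.
Orbitals: 2 + 2 + 2 + 2 + 2 = 10. Each orbital carries two spin states, so 10 × 2 = 20 states.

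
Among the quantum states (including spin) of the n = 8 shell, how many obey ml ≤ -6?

6

Contributions: l=6 → 1; l=7 → 2.
Orbitals: 1 + 2 = 3. Each orbital carries two spin states, so 3 × 2 = 6 states.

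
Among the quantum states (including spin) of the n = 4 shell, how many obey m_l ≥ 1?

Orbitals with m_l ≥ 1, by l: l=1 → 1; l=2 → 2; l=3 → 3.
Orbitals: 1 + 2 + 3 = 6. Each orbital carries two spin states, so 6 × 2 = 12 states.

12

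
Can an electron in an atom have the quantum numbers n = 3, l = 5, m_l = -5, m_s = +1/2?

The orbital quantum number must satisfy 0 ≤ l ≤ n−1. With n = 3 the allowed l values are 0, 1, 2, so l = 5 is out of range.

No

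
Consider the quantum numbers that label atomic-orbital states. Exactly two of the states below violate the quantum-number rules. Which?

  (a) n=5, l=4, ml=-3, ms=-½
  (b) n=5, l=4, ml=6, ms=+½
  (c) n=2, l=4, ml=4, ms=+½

(b) has |ml| = 6 > l = 4, violating −l ≤ ml ≤ l.
(c) has l = 4 ≥ n = 2, violating 0 ≤ l ≤ n−1.
The remaining set (a) satisfies all four rules.

(b) and (c)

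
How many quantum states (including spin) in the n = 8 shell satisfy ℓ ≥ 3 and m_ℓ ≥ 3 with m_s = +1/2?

Per ℓ-value: ℓ=3 → 1; ℓ=4 → 2; ℓ=5 → 3; ℓ=6 → 4; ℓ=7 → 5.
Orbitals: 1 + 2 + 3 + 4 + 5 = 15. With m_s fixed to a single value there is one state per orbital, giving 15 states.

15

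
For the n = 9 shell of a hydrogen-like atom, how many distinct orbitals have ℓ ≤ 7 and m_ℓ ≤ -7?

The n = 9 shell has ℓ = 0 through 8; check each.
Contributions: ℓ=7 → 1.
Total orbitals: 1.

1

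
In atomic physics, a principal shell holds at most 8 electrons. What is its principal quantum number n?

2n² = 8 ⇒ n² = 4 ⇒ n = 2.

n = 2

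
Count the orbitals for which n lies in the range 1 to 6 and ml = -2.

10

Per-shell orbital counts meeting the constraint:
n=3 → 1; n=4 → 2; n=5 → 3; n=6 → 4.
Total orbitals: 1 + 2 + 3 + 4 = 10.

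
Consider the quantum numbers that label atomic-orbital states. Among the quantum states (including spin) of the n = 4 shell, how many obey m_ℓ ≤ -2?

With n = 4 the allowed ℓ are 0, 1, …, 3.
Contributions: ℓ=2 → 1; ℓ=3 → 2.
Orbitals: 1 + 2 = 3. Each orbital carries two spin states, so 3 × 2 = 6 states.

6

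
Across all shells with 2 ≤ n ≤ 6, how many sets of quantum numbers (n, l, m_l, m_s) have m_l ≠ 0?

140

Per-shell orbital counts meeting the constraint:
n=2 → 2; n=3 → 6; n=4 → 12; n=5 → 20; n=6 → 30.
Orbitals: 2 + 6 + 12 + 20 + 30 = 70. Including both spin states (m_s = ±1/2) gives 2 × 70 = 140 states.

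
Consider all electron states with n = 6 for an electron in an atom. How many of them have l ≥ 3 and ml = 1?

6

Per l-value: l=3 → 1; l=4 → 1; l=5 → 1.
Orbitals: 1 + 1 + 1 = 3. Each orbital carries two spin states, so 3 × 2 = 6 states.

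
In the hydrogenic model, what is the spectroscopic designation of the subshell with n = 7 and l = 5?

l = 5 corresponds to the letter 'h', so the subshell is 7h.

7h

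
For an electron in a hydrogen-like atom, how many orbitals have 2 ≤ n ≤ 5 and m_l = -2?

6

Count contributing orbitals for each principal shell:
n=3 → 1; n=4 → 2; n=5 → 3.
Total orbitals: 1 + 2 + 3 = 6.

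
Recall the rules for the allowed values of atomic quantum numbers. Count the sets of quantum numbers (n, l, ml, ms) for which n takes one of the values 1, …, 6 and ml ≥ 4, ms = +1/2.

For each n in the range, tally the orbitals obeying ml ≥ 4:
n=5 → 1; n=6 → 3.
Orbitals: 1 + 3 = 4. With ms fixed to +1/2 there is one state per orbital, so 4 states.

4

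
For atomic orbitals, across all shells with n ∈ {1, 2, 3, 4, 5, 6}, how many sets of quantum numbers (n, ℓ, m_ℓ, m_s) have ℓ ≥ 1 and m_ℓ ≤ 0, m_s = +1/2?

50

Go shell by shell, enumerating (ℓ, m_ℓ) with ℓ ≥ 1 and m_ℓ ≤ 0:
n=2 → 2; n=3 → 5; n=4 → 9; n=5 → 14; n=6 → 20.
Orbitals: 2 + 5 + 9 + 14 + 20 = 50. With m_s fixed to +1/2 there is one state per orbital, so 50 states.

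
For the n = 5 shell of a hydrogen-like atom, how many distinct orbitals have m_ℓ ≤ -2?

For n = 5, ℓ ranges over 0 … 4.
The (ℓ, m_ℓ) pairs meeting m_ℓ ≤ -2 give: ℓ=2 → 1; ℓ=3 → 2; ℓ=4 → 3.
Total orbitals: 1 + 2 + 3 = 6.

6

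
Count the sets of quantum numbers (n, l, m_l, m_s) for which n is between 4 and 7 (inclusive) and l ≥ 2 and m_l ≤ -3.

Go shell by shell, enumerating (l, m_l) with l ≥ 2 and m_l ≤ -3:
n=4 → 1; n=5 → 3; n=6 → 6; n=7 → 10.
Orbitals: 1 + 3 + 6 + 10 = 20. Including both spin states (m_s = ±1/2) gives 2 × 20 = 40 states.

40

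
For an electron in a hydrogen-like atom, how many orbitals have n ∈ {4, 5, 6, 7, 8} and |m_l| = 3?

Per-shell orbital counts meeting the constraint:
n=4 → 2; n=5 → 4; n=6 → 6; n=7 → 8; n=8 → 10.
Total orbitals: 2 + 4 + 6 + 8 + 10 = 30.

30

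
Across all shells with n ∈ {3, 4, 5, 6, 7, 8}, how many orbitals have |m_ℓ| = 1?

Treat each shell separately and count matching orbitals:
n=3 → 4; n=4 → 6; n=5 → 8; n=6 → 10; n=7 → 12; n=8 → 14.
Total orbitals: 4 + 6 + 8 + 10 + 12 + 14 = 54.

54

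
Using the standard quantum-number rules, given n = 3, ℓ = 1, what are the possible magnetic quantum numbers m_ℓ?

m_ℓ takes every integer from −ℓ to +ℓ. With ℓ = 1 that gives the 3 values -1, 0, 1.

-1, 0, 1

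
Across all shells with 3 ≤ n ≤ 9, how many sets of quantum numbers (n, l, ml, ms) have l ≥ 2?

504

For each n in the range, tally the orbitals obeying l ≥ 2:
n=3 → 5; n=4 → 12; n=5 → 21; n=6 → 32; n=7 → 45; n=8 → 60; n=9 → 77.
Orbitals: 5 + 12 + 21 + 32 + 45 + 60 + 77 = 252. Including both spin states (ms = ±1/2) gives 2 × 252 = 504 states.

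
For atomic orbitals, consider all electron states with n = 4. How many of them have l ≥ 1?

The n = 4 shell has l = 0 through 3; check each.
Per l-value: l=1 → 3; l=2 → 5; l=3 → 7.
Orbitals: 3 + 5 + 7 = 15. Each orbital carries two spin states, so 15 × 2 = 30 states.

30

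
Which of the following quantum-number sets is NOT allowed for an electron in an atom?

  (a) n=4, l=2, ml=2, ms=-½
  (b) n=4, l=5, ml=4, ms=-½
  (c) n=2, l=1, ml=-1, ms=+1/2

(b) has l = 5 ≥ n = 4, violating 0 ≤ l ≤ n−1.
The remaining sets (a), (c) satisfy all four rules.

(b)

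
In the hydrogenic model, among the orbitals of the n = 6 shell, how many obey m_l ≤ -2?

The n = 6 shell has l = 0 through 5; check each.
Orbitals with m_l ≤ -2, by l: l=2 → 1; l=3 → 2; l=4 → 3; l=5 → 4.
Total orbitals: 1 + 2 + 3 + 4 = 10.

10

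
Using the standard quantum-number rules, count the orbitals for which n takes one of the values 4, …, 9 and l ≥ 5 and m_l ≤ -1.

For each n in the range, tally the orbitals obeying l ≥ 5 and m_l ≤ -1:
n=6 → 5; n=7 → 11; n=8 → 18; n=9 → 26.
Total orbitals: 5 + 11 + 18 + 26 = 60.

60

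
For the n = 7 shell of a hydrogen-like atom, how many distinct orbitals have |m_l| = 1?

12

With n = 7 the allowed l are 0, 1, …, 6.
Per l-value: l=1 → 2; l=2 → 2; l=3 → 2; l=4 → 2; l=5 → 2; l=6 → 2.
Total orbitals: 2 + 2 + 2 + 2 + 2 + 2 = 12.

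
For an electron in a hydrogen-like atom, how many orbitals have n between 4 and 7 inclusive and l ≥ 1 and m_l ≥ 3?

Go shell by shell, enumerating (l, m_l) with l ≥ 1 and m_l ≥ 3:
n=4 → 1; n=5 → 3; n=6 → 6; n=7 → 10.
Total orbitals: 1 + 3 + 6 + 10 = 20.

20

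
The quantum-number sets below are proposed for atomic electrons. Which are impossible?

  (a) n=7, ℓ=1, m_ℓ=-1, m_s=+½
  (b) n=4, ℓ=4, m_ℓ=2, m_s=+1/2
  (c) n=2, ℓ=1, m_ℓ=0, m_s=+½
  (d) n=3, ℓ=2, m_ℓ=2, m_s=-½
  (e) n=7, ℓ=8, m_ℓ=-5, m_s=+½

(b) has ℓ = 4 ≥ n = 4, violating 0 ≤ ℓ ≤ n−1.
(e) has ℓ = 8 ≥ n = 7, violating 0 ≤ ℓ ≤ n−1.
The remaining sets (a), (c), (d) satisfy all four rules.

(b) and (e)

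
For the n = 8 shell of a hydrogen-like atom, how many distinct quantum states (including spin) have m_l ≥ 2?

42

With n = 8 the allowed l are 0, 1, …, 7.
Per l-value: l=2 → 1; l=3 → 2; l=4 → 3; l=5 → 4; l=6 → 5; l=7 → 6.
Orbitals: 1 + 2 + 3 + 4 + 5 + 6 = 21. Each orbital carries two spin states, so 21 × 2 = 42 states.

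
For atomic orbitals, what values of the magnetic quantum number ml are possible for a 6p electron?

The 6p subshell has l = 1, and ml takes every integer from −l to +l. With l = 1 that gives the 3 values -1, 0, 1.

-1, 0, 1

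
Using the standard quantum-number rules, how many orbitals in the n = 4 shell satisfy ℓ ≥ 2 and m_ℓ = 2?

With n = 4 the allowed ℓ are 0, 1, …, 3.
Orbitals with ℓ ≥ 2 and m_ℓ = 2, by ℓ: ℓ=2 → 1; ℓ=3 → 1.
Total orbitals: 1 + 1 = 2.

2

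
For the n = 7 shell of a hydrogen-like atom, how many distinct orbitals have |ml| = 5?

4

For n = 7, l ranges over 0 … 6.
The (l, ml) pairs meeting |ml| = 5 give: l=5 → 2; l=6 → 2.
Total orbitals: 2 + 2 = 4.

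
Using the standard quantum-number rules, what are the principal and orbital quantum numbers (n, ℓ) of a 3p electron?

n = 3, ℓ = 1

The leading integer gives n = 3; the letter 'p' means ℓ = 1.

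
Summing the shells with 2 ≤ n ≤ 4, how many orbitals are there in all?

29

Shell n has n² orbitals: 2²=4 + 3²=9 + 4²=16 = 29 orbitals.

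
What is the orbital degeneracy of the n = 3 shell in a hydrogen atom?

The n = 3 shell contains n² = 3² = 9 orbitals.

9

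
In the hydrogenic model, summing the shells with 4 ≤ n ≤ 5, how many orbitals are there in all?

Shell n has n² orbitals: 4²=16 + 5²=25 = 41 orbitals.

41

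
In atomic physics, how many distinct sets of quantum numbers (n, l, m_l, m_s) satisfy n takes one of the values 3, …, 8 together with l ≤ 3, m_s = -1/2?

89

Go shell by shell, enumerating (l, m_l) with l ≤ 3:
n=3 → 9; n=4 → 16; n=5 → 16; n=6 → 16; n=7 → 16; n=8 → 16.
Orbitals: 9 + 16 + 16 + 16 + 16 + 16 = 89. With m_s fixed to -1/2 there is one state per orbital, so 89 states.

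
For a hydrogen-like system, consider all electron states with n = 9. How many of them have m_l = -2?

Go through l = 0, …, 8 (the values permitted for n = 9).
The (l, m_l) pairs meeting m_l = -2 give: l=2 → 1; l=3 → 1; l=4 → 1; l=5 → 1; l=6 → 1; l=7 → 1; l=8 → 1.
Orbitals: 1 + 1 + 1 + 1 + 1 + 1 + 1 = 7. Each orbital carries two spin states, so 7 × 2 = 14 states.

14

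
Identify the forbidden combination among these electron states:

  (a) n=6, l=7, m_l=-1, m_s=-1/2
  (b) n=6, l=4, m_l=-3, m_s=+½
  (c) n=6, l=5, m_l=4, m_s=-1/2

(a)

(a) has l = 7 ≥ n = 6, violating 0 ≤ l ≤ n−1.
The remaining sets (b), (c) satisfy all four rules.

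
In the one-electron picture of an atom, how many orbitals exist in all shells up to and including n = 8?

Total orbitals = 1² + 2² + 3² + 4² + 5² + 6² + 7² + 8² = 204.

204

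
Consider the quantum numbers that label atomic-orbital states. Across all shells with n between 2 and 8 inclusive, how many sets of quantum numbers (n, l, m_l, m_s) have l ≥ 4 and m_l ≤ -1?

100

Per-shell orbital counts meeting the constraint:
n=5 → 4; n=6 → 9; n=7 → 15; n=8 → 22.
Orbitals: 4 + 9 + 15 + 22 = 50. Including both spin states (m_s = ±1/2) gives 2 × 50 = 100 states.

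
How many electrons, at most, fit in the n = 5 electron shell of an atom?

50

A shell holds 2n² electrons: 2 × 5² = 2 × 25 = 50.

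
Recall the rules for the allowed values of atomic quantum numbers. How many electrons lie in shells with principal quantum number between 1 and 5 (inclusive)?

110

Shell n has n² orbitals: 1²=1 + 2²=4 + 3²=9 + 4²=16 + 5²=25 = 55 orbitals.
Two spin states per orbital: 2 × 55 = 110 electrons.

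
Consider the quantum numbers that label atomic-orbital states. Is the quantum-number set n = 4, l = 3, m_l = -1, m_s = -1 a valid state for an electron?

Not allowed

The spin quantum number for an electron can only be m_s = +1/2 or −1/2; m_s = -1 is not one of those.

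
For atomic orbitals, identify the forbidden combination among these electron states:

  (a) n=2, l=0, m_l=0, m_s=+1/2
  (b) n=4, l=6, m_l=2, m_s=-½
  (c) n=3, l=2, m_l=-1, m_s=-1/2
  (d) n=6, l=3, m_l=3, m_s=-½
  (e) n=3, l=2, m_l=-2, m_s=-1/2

(b) has l = 6 ≥ n = 4, violating 0 ≤ l ≤ n−1.
The remaining sets (a), (c), (d), (e) satisfy all four rules.

(b)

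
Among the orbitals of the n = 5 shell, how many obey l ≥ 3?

With n = 5 the allowed l are 0, 1, …, 4.
Per l-value: l=3 → 7; l=4 → 9.
Total orbitals: 7 + 9 = 16.

16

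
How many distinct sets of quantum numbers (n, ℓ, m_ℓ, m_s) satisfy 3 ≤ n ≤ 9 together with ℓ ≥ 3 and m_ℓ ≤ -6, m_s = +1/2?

10

For each n in the range, tally the orbitals obeying ℓ ≥ 3 and m_ℓ ≤ -6:
n=7 → 1; n=8 → 3; n=9 → 6.
Orbitals: 1 + 3 + 6 = 10. With m_s fixed to +1/2 there is one state per orbital, so 10 states.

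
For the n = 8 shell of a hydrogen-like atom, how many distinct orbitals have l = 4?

Per l-value: l=4 → 9.
Total orbitals: 9.

9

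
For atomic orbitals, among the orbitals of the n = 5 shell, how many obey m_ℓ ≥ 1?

10

Go through ℓ = 0, …, 4 (the values permitted for n = 5).
Contributions: ℓ=1 → 1; ℓ=2 → 2; ℓ=3 → 3; ℓ=4 → 4.
Total orbitals: 1 + 2 + 3 + 4 = 10.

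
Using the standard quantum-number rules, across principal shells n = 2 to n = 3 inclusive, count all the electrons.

Shell n has n² orbitals: 2²=4 + 3²=9 = 13 orbitals.
Two spin states per orbital: 2 × 13 = 26 electrons.

26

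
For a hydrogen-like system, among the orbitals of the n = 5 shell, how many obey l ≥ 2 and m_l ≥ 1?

9

Per l-value: l=2 → 2; l=3 → 3; l=4 → 4.
Total orbitals: 2 + 3 + 4 = 9.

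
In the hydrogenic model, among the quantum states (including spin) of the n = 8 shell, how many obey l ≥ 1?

126

Contributions: l=1 → 3; l=2 → 5; l=3 → 7; l=4 → 9; l=5 → 11; l=6 → 13; l=7 → 15.
Orbitals: 3 + 5 + 7 + 9 + 11 + 13 + 15 = 63. Each orbital carries two spin states, so 63 × 2 = 126 states.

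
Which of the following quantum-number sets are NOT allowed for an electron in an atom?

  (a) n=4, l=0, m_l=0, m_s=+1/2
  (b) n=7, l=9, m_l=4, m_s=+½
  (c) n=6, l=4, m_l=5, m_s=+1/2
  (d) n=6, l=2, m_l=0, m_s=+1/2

(b) has l = 9 ≥ n = 7, violating 0 ≤ l ≤ n−1.
(c) has |m_l| = 5 > l = 4, violating −l ≤ m_l ≤ l.
The remaining sets (a), (d) satisfy all four rules.

(b) and (c)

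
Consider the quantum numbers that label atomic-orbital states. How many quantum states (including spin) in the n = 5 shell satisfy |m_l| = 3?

With n = 5 the allowed l are 0, 1, …, 4.
Contributions: l=3 → 2; l=4 → 2.
Orbitals: 2 + 2 = 4. Each orbital carries two spin states, so 4 × 2 = 8 states.

8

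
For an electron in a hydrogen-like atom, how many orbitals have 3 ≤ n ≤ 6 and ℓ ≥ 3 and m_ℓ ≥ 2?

Per-shell orbital counts meeting the constraint:
n=4 → 2; n=5 → 5; n=6 → 9.
Total orbitals: 2 + 5 + 9 = 16.

16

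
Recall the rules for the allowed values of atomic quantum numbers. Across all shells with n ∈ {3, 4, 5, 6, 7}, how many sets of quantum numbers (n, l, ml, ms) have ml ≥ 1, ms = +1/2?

Count contributing orbitals for each principal shell:
n=3 → 3; n=4 → 6; n=5 → 10; n=6 → 15; n=7 → 21.
Orbitals: 3 + 6 + 10 + 15 + 21 = 55. With ms fixed to +1/2 there is one state per orbital, so 55 states.

55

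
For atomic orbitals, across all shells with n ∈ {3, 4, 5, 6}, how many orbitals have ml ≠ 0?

68

Count contributing orbitals for each principal shell:
n=3 → 6; n=4 → 12; n=5 → 20; n=6 → 30.
Total orbitals: 6 + 12 + 20 + 30 = 68.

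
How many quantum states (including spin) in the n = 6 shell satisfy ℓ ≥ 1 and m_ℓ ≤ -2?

20

The n = 6 shell has ℓ = 0 through 5; check each.
The (ℓ, m_ℓ) pairs meeting ℓ ≥ 1 and m_ℓ ≤ -2 give: ℓ=2 → 1; ℓ=3 → 2; ℓ=4 → 3; ℓ=5 → 4.
Orbitals: 1 + 2 + 3 + 4 = 10. Each orbital carries two spin states, so 10 × 2 = 20 states.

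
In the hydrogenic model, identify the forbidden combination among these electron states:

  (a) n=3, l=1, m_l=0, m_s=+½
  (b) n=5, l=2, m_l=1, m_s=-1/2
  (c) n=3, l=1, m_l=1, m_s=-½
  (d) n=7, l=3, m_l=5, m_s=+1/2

(d)

(d) has |m_l| = 5 > l = 3, violating −l ≤ m_l ≤ l.
The remaining sets (a), (b), (c) satisfy all four rules.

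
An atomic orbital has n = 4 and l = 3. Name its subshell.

4f

l = 3 corresponds to the letter 'f', so the subshell is 4f.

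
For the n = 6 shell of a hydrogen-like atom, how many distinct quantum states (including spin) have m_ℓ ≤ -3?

12

With n = 6 the allowed ℓ are 0, 1, …, 5.
Per ℓ-value: ℓ=3 → 1; ℓ=4 → 2; ℓ=5 → 3.
Orbitals: 1 + 2 + 3 = 6. Each orbital carries two spin states, so 6 × 2 = 12 states.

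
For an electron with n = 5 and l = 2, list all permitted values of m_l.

-2, -1, 0, 1, 2

m_l takes every integer from −l to +l. With l = 2 that gives the 5 values -2, -1, 0, 1, 2.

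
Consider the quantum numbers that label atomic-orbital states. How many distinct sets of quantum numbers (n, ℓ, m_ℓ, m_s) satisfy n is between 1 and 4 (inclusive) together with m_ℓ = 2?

6

For each n in the range, tally the orbitals obeying m_ℓ = 2:
n=3 → 1; n=4 → 2.
Orbitals: 1 + 2 = 3. Including both spin states (m_s = ±1/2) gives 2 × 3 = 6 states.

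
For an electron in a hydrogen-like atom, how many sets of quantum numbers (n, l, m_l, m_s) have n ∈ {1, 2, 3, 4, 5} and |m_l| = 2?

24

Treat each shell separately and count matching orbitals:
n=3 → 2; n=4 → 4; n=5 → 6.
Orbitals: 2 + 4 + 6 = 12. Including both spin states (m_s = ±1/2) gives 2 × 12 = 24 states.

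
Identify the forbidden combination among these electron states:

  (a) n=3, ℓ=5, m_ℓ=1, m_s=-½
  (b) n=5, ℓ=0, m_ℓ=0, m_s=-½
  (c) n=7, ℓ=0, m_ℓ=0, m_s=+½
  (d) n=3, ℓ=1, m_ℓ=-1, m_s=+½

(a)

(a) has ℓ = 5 ≥ n = 3, violating 0 ≤ ℓ ≤ n−1.
The remaining sets (b), (c), (d) satisfy all four rules.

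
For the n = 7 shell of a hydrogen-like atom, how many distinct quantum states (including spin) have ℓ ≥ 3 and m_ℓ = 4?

6

With n = 7 the allowed ℓ are 0, 1, …, 6.
Per ℓ-value: ℓ=4 → 1; ℓ=5 → 1; ℓ=6 → 1.
Orbitals: 1 + 1 + 1 = 3. Each orbital carries two spin states, so 3 × 2 = 6 states.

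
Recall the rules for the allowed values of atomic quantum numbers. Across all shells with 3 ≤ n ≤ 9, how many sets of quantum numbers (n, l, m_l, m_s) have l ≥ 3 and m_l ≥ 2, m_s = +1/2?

Count contributing orbitals for each principal shell:
n=4 → 2; n=5 → 5; n=6 → 9; n=7 → 14; n=8 → 20; n=9 → 27.
Orbitals: 2 + 5 + 9 + 14 + 20 + 27 = 77. With m_s fixed to +1/2 there is one state per orbital, so 77 states.

77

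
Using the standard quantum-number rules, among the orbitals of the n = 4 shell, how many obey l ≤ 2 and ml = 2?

Go through l = 0, …, 3 (the values permitted for n = 4).
Orbitals with l ≤ 2 and ml = 2, by l: l=2 → 1.
Total orbitals: 1.

1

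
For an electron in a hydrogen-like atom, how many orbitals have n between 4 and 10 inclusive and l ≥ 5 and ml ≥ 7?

10

Count contributing orbitals for each principal shell:
n=8 → 1; n=9 → 3; n=10 → 6.
Total orbitals: 1 + 3 + 6 = 10.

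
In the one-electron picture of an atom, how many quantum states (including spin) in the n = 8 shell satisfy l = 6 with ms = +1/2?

13

The n = 8 shell has l = 0 through 7; check each.
The (l, ml) pairs meeting l = 6 give: l=6 → 13.
Orbitals: 13. With ms fixed to a single value there is one state per orbital, giving 13 states.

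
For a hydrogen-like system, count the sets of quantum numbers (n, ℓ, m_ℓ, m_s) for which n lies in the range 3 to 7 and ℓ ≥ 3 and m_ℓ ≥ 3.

Per-shell orbital counts meeting the constraint:
n=4 → 1; n=5 → 3; n=6 → 6; n=7 → 10.
Orbitals: 1 + 3 + 6 + 10 = 20. Including both spin states (m_s = ±1/2) gives 2 × 20 = 40 states.

40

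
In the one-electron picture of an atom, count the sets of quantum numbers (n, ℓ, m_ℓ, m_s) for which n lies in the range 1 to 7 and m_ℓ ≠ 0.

224

Go shell by shell, enumerating (ℓ, m_ℓ) with m_ℓ ≠ 0:
n=2 → 2; n=3 → 6; n=4 → 12; n=5 → 20; n=6 → 30; n=7 → 42.
Orbitals: 2 + 6 + 12 + 20 + 30 + 42 = 112. Including both spin states (m_s = ±1/2) gives 2 × 112 = 224 states.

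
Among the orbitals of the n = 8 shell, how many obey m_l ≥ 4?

10

Orbitals with m_l ≥ 4, by l: l=4 → 1; l=5 → 2; l=6 → 3; l=7 → 4.
Total orbitals: 1 + 2 + 3 + 4 = 10.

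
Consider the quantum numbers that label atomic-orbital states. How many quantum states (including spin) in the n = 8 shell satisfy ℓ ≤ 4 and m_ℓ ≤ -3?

6

For n = 8, ℓ ranges over 0 … 7.
Contributions: ℓ=3 → 1; ℓ=4 → 2.
Orbitals: 1 + 2 = 3. Each orbital carries two spin states, so 3 × 2 = 6 states.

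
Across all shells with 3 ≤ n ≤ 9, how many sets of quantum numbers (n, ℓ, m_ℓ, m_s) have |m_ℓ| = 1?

140

Work shell by shell — for each n, count the (ℓ, m_ℓ) pairs that satisfy |m_ℓ| = 1:
n=3 → 4; n=4 → 6; n=5 → 8; n=6 → 10; n=7 → 12; n=8 → 14; n=9 → 16.
Orbitals: 4 + 6 + 8 + 10 + 12 + 14 + 16 = 70. Including both spin states (m_s = ±1/2) gives 2 × 70 = 140 states.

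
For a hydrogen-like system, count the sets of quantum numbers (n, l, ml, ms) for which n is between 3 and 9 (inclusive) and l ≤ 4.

Go shell by shell, enumerating (l, ml) with l ≤ 4:
n=3 → 9; n=4 → 16; n=5 → 25; n=6 → 25; n=7 → 25; n=8 → 25; n=9 → 25.
Orbitals: 9 + 16 + 25 + 25 + 25 + 25 + 25 = 150. Including both spin states (ms = ±1/2) gives 2 × 150 = 300 states.

300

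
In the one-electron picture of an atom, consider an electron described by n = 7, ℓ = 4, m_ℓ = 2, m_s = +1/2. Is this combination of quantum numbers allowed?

n = 7 is a positive integer. ℓ = 4 satisfies 0 ≤ ℓ ≤ n−1 = 6. m_ℓ = 2 lies in the range −ℓ … +ℓ (here −4 … 4). m_s = +1/2 is one of ±1/2.
All four constraints are satisfied.

Yes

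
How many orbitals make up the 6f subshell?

A subshell has 2ℓ+1 orbitals; with ℓ = 3, that's 7.

7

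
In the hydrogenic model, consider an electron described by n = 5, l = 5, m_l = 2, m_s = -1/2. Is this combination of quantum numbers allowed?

Not allowed

The orbital quantum number must satisfy 0 ≤ l ≤ n−1. With n = 5 the allowed l values are 0, 1, 2, 3, 4, so l = 5 is out of range.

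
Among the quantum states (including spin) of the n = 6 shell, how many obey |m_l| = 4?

Go through l = 0, …, 5 (the values permitted for n = 6).
Per l-value: l=4 → 2; l=5 → 2.
Orbitals: 2 + 2 = 4. Each orbital carries two spin states, so 4 × 2 = 8 states.

8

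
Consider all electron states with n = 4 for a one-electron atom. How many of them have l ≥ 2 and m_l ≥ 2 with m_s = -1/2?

3

The n = 4 shell has l = 0 through 3; check each.
Per l-value: l=2 → 1; l=3 → 2.
Orbitals: 1 + 2 = 3. With m_s fixed to a single value there is one state per orbital, giving 3 states.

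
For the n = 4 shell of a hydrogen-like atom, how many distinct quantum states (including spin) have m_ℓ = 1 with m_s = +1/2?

3

With n = 4 the allowed ℓ are 0, 1, …, 3.
Per ℓ-value: ℓ=1 → 1; ℓ=2 → 1; ℓ=3 → 1.
Orbitals: 1 + 1 + 1 = 3. With m_s fixed to a single value there is one state per orbital, giving 3 states.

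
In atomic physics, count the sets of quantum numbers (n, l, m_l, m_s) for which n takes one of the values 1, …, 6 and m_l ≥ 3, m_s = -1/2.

For each n in the range, tally the orbitals obeying m_l ≥ 3:
n=4 → 1; n=5 → 3; n=6 → 6.
Orbitals: 1 + 3 + 6 = 10. With m_s fixed to -1/2 there is one state per orbital, so 10 states.

10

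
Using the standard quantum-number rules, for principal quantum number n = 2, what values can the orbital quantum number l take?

l is an integer with 0 ≤ l ≤ n−1, so for n = 2: l = 0, 1.

0, 1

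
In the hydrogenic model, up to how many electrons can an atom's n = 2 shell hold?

8

A shell holds 2n² electrons: 2 × 2² = 2 × 4 = 8.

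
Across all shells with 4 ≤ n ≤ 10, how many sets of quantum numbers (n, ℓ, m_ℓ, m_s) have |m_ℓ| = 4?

84

Work shell by shell — for each n, count the (ℓ, m_ℓ) pairs that satisfy |m_ℓ| = 4:
n=5 → 2; n=6 → 4; n=7 → 6; n=8 → 8; n=9 → 10; n=10 → 12.
Orbitals: 2 + 4 + 6 + 8 + 10 + 12 = 42. Including both spin states (m_s = ±1/2) gives 2 × 42 = 84 states.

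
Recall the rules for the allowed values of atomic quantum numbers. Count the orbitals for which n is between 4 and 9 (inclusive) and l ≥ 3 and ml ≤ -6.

Treat each shell separately and count matching orbitals:
n=7 → 1; n=8 → 3; n=9 → 6.
Total orbitals: 1 + 3 + 6 = 10.

10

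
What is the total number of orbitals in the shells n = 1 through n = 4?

Shell n has n² orbitals: 1²=1 + 2²=4 + 3²=9 + 4²=16 = 30 orbitals.

30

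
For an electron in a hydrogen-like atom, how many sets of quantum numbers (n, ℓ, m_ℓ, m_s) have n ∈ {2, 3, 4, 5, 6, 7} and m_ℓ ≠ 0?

224

Count contributing orbitals for each principal shell:
n=2 → 2; n=3 → 6; n=4 → 12; n=5 → 20; n=6 → 30; n=7 → 42.
Orbitals: 2 + 6 + 12 + 20 + 30 + 42 = 112. Including both spin states (m_s = ±1/2) gives 2 × 112 = 224 states.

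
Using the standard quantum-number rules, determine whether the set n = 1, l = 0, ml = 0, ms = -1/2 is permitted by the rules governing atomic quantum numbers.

Yes

n = 1 is a positive integer. l = 0 satisfies 0 ≤ l ≤ n−1 = 0. ml = 0 lies in the range −l … +l (here 0). ms = -1/2 is one of ±1/2.
All four constraints are satisfied.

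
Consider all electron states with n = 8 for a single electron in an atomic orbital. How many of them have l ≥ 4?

Orbitals with l ≥ 4, by l: l=4 → 9; l=5 → 11; l=6 → 13; l=7 → 15.
Orbitals: 9 + 11 + 13 + 15 = 48. Each orbital carries two spin states, so 48 × 2 = 96 states.

96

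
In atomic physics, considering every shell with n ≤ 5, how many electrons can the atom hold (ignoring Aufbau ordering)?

110

Total orbitals = 1² + 2² + 3² + 4² + 5² = 55. Doubling for spin gives 110 electrons.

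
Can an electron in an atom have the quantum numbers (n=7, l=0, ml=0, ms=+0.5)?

n = 7 is a positive integer. l = 0 satisfies 0 ≤ l ≤ n−1 = 6. ml = 0 lies in the range −l … +l (here 0). ms = +1/2 is one of ±1/2.
All four constraints are satisfied.

Allowed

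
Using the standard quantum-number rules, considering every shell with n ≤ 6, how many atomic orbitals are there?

Total orbitals = 1² + 2² + 3² + 4² + 5² + 6² = 91.

91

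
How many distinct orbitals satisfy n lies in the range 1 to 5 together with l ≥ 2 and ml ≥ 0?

22

For each n in the range, tally the orbitals obeying l ≥ 2 and ml ≥ 0:
n=3 → 3; n=4 → 7; n=5 → 12.
Total orbitals: 3 + 7 + 12 = 22.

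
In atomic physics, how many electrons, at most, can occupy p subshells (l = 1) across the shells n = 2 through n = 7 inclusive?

A p subshell (l = 1) exists for every n ≥ 2, so shells n = 2, 3, 4, 5, 6, 7 each contribute one — 6 subshells.
Since each p subshell holds 2(2·1+1) = 6 electrons, the total is 6 × 6 = 36.

36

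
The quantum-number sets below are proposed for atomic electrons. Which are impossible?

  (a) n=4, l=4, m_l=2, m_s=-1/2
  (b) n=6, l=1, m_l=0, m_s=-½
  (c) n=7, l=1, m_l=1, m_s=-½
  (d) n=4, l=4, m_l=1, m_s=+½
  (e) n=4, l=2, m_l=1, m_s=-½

(a) has l = 4 ≥ n = 4, violating 0 ≤ l ≤ n−1.
(d) has l = 4 ≥ n = 4, violating 0 ≤ l ≤ n−1.
The remaining sets (b), (c), (e) satisfy all four rules.

(a) and (d)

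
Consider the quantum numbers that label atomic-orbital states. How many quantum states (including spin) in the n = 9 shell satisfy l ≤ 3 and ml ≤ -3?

Go through l = 0, …, 8 (the values permitted for n = 9).
The (l, ml) pairs meeting l ≤ 3 and ml ≤ -3 give: l=3 → 1.
Orbitals: 1. Each orbital carries two spin states, so 1 × 2 = 2 states.

2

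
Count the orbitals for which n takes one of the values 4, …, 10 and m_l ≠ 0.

322

Per-shell orbital counts meeting the constraint:
n=4 → 12; n=5 → 20; n=6 → 30; n=7 → 42; n=8 → 56; n=9 → 72; n=10 → 90.
Total orbitals: 12 + 20 + 30 + 42 + 56 + 72 + 90 = 322.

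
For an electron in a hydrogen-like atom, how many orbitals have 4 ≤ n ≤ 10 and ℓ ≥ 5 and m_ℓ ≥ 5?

For each n in the range, tally the orbitals obeying ℓ ≥ 5 and m_ℓ ≥ 5:
n=6 → 1; n=7 → 3; n=8 → 6; n=9 → 10; n=10 → 15.
Total orbitals: 1 + 3 + 6 + 10 + 15 = 35.

35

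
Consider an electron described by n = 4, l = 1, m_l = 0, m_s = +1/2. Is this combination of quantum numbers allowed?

Allowed

n = 4 is a positive integer. l = 1 satisfies 0 ≤ l ≤ n−1 = 3. m_l = 0 lies in the range −l … +l (here −1 … 1). m_s = +1/2 is one of ±1/2.
All four constraints are satisfied.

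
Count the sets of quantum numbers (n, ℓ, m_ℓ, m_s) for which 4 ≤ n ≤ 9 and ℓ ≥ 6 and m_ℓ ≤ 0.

Per-shell orbital counts meeting the constraint:
n=7 → 7; n=8 → 15; n=9 → 24.
Orbitals: 7 + 15 + 24 = 46. Including both spin states (m_s = ±1/2) gives 2 × 46 = 92 states.

92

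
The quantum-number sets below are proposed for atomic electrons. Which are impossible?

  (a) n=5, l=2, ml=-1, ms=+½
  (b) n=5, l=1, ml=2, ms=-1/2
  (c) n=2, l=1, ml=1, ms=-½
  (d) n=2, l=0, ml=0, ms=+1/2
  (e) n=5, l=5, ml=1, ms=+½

(b) and (e)

(b) has |ml| = 2 > l = 1, violating −l ≤ ml ≤ l.
(e) has l = 5 ≥ n = 5, violating 0 ≤ l ≤ n−1.
The remaining sets (a), (c), (d) satisfy all four rules.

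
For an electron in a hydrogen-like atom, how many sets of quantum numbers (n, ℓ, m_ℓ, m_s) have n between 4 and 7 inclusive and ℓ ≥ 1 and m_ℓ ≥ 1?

104

Treat each shell separately and count matching orbitals:
n=4 → 6; n=5 → 10; n=6 → 15; n=7 → 21.
Orbitals: 6 + 10 + 15 + 21 = 52. Including both spin states (m_s = ±1/2) gives 2 × 52 = 104 states.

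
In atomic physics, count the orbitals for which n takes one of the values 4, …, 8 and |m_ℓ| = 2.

Per-shell orbital counts meeting the constraint:
n=4 → 4; n=5 → 6; n=6 → 8; n=7 → 10; n=8 → 12.
Total orbitals: 4 + 6 + 8 + 10 + 12 = 40.

40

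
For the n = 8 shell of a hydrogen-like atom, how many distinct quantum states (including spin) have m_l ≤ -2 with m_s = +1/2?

With n = 8 the allowed l are 0, 1, …, 7.
Contributions: l=2 → 1; l=3 → 2; l=4 → 3; l=5 → 4; l=6 → 5; l=7 → 6.
Orbitals: 1 + 2 + 3 + 4 + 5 + 6 = 21. With m_s fixed to a single value there is one state per orbital, giving 21 states.

21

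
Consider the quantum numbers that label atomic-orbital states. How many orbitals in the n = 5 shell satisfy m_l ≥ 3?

3

Orbitals with m_l ≥ 3, by l: l=3 → 1; l=4 → 2.
Total orbitals: 1 + 2 = 3.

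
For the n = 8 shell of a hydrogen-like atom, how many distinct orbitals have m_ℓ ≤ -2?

Go through ℓ = 0, …, 7 (the values permitted for n = 8).
Contributions: ℓ=2 → 1; ℓ=3 → 2; ℓ=4 → 3; ℓ=5 → 4; ℓ=6 → 5; ℓ=7 → 6.
Total orbitals: 1 + 2 + 3 + 4 + 5 + 6 = 21.

21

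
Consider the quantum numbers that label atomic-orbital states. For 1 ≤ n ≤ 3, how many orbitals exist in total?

Total orbitals = 1² + 2² + 3² = 14.

14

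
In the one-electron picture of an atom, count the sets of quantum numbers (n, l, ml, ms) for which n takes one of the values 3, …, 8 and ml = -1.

For each n in the range, tally the orbitals obeying ml = -1:
n=3 → 2; n=4 → 3; n=5 → 4; n=6 → 5; n=7 → 6; n=8 → 7.
Orbitals: 2 + 3 + 4 + 5 + 6 + 7 = 27. Including both spin states (ms = ±1/2) gives 2 × 27 = 54 states.

54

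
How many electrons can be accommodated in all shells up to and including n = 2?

10

Total orbitals = 1² + 2² = 5. Doubling for spin gives 10 electrons.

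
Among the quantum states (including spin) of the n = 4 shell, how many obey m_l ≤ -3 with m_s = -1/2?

With n = 4 the allowed l are 0, 1, …, 3.
Per l-value: l=3 → 1.
Orbitals: 1. With m_s fixed to a single value there is one state per orbital, giving 1 state.

1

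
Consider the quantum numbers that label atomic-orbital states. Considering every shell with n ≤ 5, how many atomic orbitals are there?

Total orbitals = 1² + 2² + 3² + 4² + 5² = 55.

55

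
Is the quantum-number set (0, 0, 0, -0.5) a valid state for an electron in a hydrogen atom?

Not allowed

The principal quantum number must be a positive integer (n ≥ 1), but here n = 0.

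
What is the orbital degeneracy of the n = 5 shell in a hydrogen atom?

25

The n = 5 shell contains n² = 5² = 25 orbitals.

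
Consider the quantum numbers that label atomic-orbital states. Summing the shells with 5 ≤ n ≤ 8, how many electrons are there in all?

348

Shell n has n² orbitals: 5²=25 + 6²=36 + 7²=49 + 8²=64 = 174 orbitals.
Two spin states per orbital: 2 × 174 = 348 electrons.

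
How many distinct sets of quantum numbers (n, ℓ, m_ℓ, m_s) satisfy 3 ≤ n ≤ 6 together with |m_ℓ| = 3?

24

Go shell by shell, enumerating (ℓ, m_ℓ) with |m_ℓ| = 3:
n=4 → 2; n=5 → 4; n=6 → 6.
Orbitals: 2 + 4 + 6 = 12. Including both spin states (m_s = ±1/2) gives 2 × 12 = 24 states.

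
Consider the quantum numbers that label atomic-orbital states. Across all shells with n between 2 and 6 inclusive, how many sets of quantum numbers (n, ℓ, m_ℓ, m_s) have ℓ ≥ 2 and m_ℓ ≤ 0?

Count contributing orbitals for each principal shell:
n=3 → 3; n=4 → 7; n=5 → 12; n=6 → 18.
Orbitals: 3 + 7 + 12 + 18 = 40. Including both spin states (m_s = ±1/2) gives 2 × 40 = 80 states.

80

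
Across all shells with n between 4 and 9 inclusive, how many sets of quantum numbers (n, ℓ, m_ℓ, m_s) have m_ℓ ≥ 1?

Work shell by shell — for each n, count the (ℓ, m_ℓ) pairs that satisfy m_ℓ ≥ 1:
n=4 → 6; n=5 → 10; n=6 → 15; n=7 → 21; n=8 → 28; n=9 → 36.
Orbitals: 6 + 10 + 15 + 21 + 28 + 36 = 116. Including both spin states (m_s = ±1/2) gives 2 × 116 = 232 states.

232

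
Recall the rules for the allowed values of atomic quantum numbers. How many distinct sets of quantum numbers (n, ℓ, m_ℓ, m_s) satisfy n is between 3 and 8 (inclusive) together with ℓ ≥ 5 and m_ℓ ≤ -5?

Per-shell orbital counts meeting the constraint:
n=6 → 1; n=7 → 3; n=8 → 6.
Orbitals: 1 + 3 + 6 = 10. Including both spin states (m_s = ±1/2) gives 2 × 10 = 20 states.

20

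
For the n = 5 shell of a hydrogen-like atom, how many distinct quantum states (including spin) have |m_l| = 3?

Go through l = 0, …, 4 (the values permitted for n = 5).
The (l, m_l) pairs meeting |m_l| = 3 give: l=3 → 2; l=4 → 2.
Orbitals: 2 + 2 = 4. Each orbital carries two spin states, so 4 × 2 = 8 states.

8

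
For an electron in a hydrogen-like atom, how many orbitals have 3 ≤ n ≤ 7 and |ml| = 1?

40

Go shell by shell, enumerating (l, ml) with |ml| = 1:
n=3 → 4; n=4 → 6; n=5 → 8; n=6 → 10; n=7 → 12.
Total orbitals: 4 + 6 + 8 + 10 + 12 = 40.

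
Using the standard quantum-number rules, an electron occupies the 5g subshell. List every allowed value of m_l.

The 5g subshell has l = 4, and m_l takes every integer from −l to +l. With l = 4 that gives the 9 values -4, -3, -2, -1, 0, 1, 2, 3, 4.

-4, -3, -2, -1, 0, 1, 2, 3, 4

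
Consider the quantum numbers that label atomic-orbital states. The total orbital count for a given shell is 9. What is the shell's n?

n = 3

n² = 9 ⇒ n = 3.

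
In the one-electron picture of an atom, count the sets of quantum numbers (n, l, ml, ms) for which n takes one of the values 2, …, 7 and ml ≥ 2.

For each n in the range, tally the orbitals obeying ml ≥ 2:
n=3 → 1; n=4 → 3; n=5 → 6; n=6 → 10; n=7 → 15.
Orbitals: 1 + 3 + 6 + 10 + 15 = 35. Including both spin states (ms = ±1/2) gives 2 × 35 = 70 states.

70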